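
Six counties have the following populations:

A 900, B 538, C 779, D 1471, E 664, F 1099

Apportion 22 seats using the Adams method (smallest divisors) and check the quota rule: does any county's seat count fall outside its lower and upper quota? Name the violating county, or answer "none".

Standard quotas: A 3.632, B 2.171, C 3.144, D 5.937, E 2.680, F 4.436.
Adams allocation: A 4, B 2, C 3, D 6, E 3, F 4.
Every allocation lies between the lower and upper quota.

none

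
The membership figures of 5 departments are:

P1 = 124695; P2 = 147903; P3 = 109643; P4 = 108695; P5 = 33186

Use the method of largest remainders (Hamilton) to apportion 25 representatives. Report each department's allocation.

P1: 6, P2: 7, P3: 5, P4: 5, P5: 2

The standard divisor is 524122/25 ≈ 20964.88.
Standard quotas: P1 5.9478, P2 7.0548, P3 5.2298, P4 5.1846, P5 1.5829.
Lower quotas: P1 5, P2 7, P3 5, P4 5, P5 1 (sum 23, leaving 2 seats).
Remainders in descending order: P1 0.9478, P5 0.5829, P3 0.2298, P4 0.1846, P2 0.0548.
The surplus seats go to P1, P5.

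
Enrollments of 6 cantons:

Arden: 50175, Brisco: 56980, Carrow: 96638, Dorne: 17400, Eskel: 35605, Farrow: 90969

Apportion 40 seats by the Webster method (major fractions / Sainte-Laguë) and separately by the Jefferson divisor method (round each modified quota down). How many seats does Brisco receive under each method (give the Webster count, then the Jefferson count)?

7 and 6

Webster: Arden 6, Brisco 7, Carrow 11, Dorne 2, Eskel 4, Farrow 10.
Jefferson: Arden 6, Brisco 6, Carrow 11, Dorne 2, Eskel 4, Farrow 11.
Brisco gets 7 under Webster and 6 under Jefferson.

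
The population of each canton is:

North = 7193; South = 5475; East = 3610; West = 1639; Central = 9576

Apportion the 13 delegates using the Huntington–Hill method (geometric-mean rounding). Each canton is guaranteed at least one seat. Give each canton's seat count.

With divisor 2188: modified quotas North 3.287, South 2.502, East 1.650, West 0.749, Central 4.377.
Geometric-mean thresholds: North √(3·4)=3.464, South √(2·3)=2.449, East √(1·2)=1.414, West (min 1), Central √(4·5)=4.472.
Each quota rounded against its threshold gives North 3, South 3, East 2, West 1, Central 4 (total 13).

North=3, South=3, East=2, West=1, Central=4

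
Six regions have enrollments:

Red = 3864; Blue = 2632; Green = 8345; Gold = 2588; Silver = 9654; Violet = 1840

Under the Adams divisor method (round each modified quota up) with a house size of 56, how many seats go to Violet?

Standard divisor 28923/56 ≈ 516.482; standard quotas: Red 7.481, Blue 5.096, Green 16.157, Gold 5.011, Silver 18.692, Violet 3.563.
Rounding up gives 8, 6, 17, 6, 19, 4 = 60 seats, so the divisor must be adjusted.
With modified divisor 540: modified quotas Red 7.156, Blue 4.874, Green 15.454, Gold 4.793, Silver 17.878, Violet 3.407.
Rounding up: Red 8, Blue 5, Green 16, Gold 5, Silver 18, Violet 4 (total 56).
Violet receives 4.

4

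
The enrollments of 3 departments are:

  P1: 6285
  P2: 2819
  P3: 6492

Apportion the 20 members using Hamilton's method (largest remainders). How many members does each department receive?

Standard divisor: 15596 ÷ 20 ≈ 779.8.
Standard quotas: P1 8.0598, P2 3.6150, P3 8.3252.
Lower quotas: P1 8, P2 3, P3 8 (sum 19, leaving 1 seat).
Remainders in descending order: P2 0.6150, P3 0.3252, P1 0.0598.
Largest remainder: P2 receives the extra seat.

P1=8, P2=4, P3=8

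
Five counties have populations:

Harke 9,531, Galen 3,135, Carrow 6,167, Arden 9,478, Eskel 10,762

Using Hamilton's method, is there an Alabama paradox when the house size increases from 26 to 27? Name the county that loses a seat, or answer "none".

At 26 seats: Harke 7, Galen 2, Carrow 4, Arden 6, Eskel 7.
At 27 seats: Harke 7, Galen 2, Carrow 4, Arden 7, Eskel 7.
No county's allocation decreased.

none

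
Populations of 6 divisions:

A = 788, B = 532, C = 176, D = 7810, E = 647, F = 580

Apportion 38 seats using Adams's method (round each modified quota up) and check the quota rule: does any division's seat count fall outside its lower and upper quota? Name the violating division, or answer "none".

D

Standard quotas: A 2.843, B 1.919, C 0.635, D 28.176, E 2.334, F 2.092.
Adams allocation: A 3, B 2, C 1, D 27, E 3, F 2.
D has quota 28.176 (lower 28, upper 29) but receives 27 — outside the quota interval.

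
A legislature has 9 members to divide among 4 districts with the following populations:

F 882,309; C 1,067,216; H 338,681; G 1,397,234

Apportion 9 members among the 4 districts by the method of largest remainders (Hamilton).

F 2; C 3; H 1; G 3

The standard divisor is 3685440/9 ≈ 409493.333.
Standard quotas: F 2.1546, C 2.6062, H 0.8271, G 3.4121.
Lower quotas: F 2, C 2, H 0, G 3 (sum 7, leaving 2 seats).
Remainders in descending order: H 0.8271, C 0.6062, G 0.4121, F 0.1546.
The surplus seats go to H, C.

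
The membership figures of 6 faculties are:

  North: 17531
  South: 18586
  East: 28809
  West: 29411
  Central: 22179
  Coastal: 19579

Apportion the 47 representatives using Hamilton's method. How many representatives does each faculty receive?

Standard divisor: 136095 ÷ 47 ≈ 2895.638.
Standard quotas: North 6.0543, South 6.4186, East 9.9491, West 10.1570, Central 7.6595, Coastal 6.7615.
Lower quotas: North 6, South 6, East 9, West 10, Central 7, Coastal 6 (sum 44, leaving 3 seats).
Remainders in descending order: East 0.9491, Coastal 0.7615, Central 0.6595, South 0.4186, West 0.1570, North 0.0543.
Largest remainders: East, Coastal, Central receive the extra seats.

North: 6, South: 6, East: 10, West: 10, Central: 8, Coastal: 7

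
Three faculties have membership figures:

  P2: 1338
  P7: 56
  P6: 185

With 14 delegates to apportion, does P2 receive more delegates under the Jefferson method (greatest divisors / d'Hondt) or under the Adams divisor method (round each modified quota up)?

Jefferson: P2 13, P7 0, P6 1.
Adams: P2 11, P7 1, P6 2.
P2 gets 13 under Jefferson and 11 under Adams.

Jefferson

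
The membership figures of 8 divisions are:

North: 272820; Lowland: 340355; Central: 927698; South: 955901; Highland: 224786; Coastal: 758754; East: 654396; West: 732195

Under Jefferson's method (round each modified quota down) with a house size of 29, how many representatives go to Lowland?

2

Standard divisor 4866905/29 ≈ 167824.31; standard quotas: North 1.626, Lowland 2.028, Central 5.528, South 5.696, Highland 1.339, Coastal 4.521, East 3.899, West 4.363.
Rounding down gives 1, 2, 5, 5, 1, 4, 3, 4 = 25 seats, so the divisor must be adjusted.
With modified divisor 149100: modified quotas North 1.830, Lowland 2.283, Central 6.222, South 6.411, Highland 1.508, Coastal 5.089, East 4.389, West 4.911.
Rounding down: North 1, Lowland 2, Central 6, South 6, Highland 1, Coastal 5, East 4, West 4 (total 29).
Lowland receives 2.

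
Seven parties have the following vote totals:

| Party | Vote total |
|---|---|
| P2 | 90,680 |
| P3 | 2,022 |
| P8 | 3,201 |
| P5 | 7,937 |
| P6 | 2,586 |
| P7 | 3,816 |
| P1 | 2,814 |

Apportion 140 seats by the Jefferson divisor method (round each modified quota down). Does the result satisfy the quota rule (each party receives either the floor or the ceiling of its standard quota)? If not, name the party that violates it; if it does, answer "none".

P2

Standard quotas: P2 112.291, P3 2.504, P8 3.964, P5 9.829, P6 3.202, P7 4.725, P1 3.485.
Jefferson allocation: P2 114, P3 2, P8 4, P5 10, P6 3, P7 4, P1 3.
P2 has quota 112.291 (lower 112, upper 113) but receives 114 — outside the quota interval.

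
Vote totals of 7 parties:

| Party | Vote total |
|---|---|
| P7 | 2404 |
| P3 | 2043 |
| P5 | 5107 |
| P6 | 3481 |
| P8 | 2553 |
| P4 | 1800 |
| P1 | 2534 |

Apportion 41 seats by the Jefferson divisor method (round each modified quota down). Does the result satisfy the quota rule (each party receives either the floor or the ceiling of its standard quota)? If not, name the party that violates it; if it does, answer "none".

Standard quotas: P7 4.947, P3 4.205, P5 10.510, P6 7.164, P8 5.254, P4 3.704, P1 5.215.
Jefferson allocation: P7 5, P3 4, P5 11, P6 7, P8 5, P4 4, P1 5.
Every allocation lies between the lower and upper quota.

none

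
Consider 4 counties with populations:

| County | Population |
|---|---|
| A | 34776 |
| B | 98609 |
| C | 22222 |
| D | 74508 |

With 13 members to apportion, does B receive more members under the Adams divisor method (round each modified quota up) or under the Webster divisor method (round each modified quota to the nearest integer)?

Adams: A 2, B 5, C 2, D 4.
Webster: A 2, B 6, C 1, D 4.
B gets 5 under Adams and 6 under Webster.

Webster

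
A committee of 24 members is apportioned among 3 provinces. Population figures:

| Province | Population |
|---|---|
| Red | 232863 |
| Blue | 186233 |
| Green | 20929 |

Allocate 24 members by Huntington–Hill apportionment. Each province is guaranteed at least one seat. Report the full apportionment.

Red: 13, Blue: 10, Green: 1

With divisor 18200: modified quotas Red 12.795, Blue 10.233, Green 1.150.
Geometric-mean thresholds: Red √(12·13)=12.490, Blue √(10·11)=10.488, Green √(1·2)=1.414.
Each quota rounded against its threshold gives Red 13, Blue 10, Green 1 (total 24).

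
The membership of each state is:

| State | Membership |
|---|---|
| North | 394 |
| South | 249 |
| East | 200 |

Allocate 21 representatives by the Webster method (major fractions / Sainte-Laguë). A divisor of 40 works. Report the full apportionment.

With modified divisor 40: modified quotas North 9.850, South 6.225, East 5.000.
Rounding to the nearest integer: North 10, South 6, East 5 (total 21).

North 10, South 6, East 5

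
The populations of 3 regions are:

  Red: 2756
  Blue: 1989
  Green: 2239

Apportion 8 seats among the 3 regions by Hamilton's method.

The standard divisor is 6984/8 = 873.
Standard quotas: Red 3.157, Blue 2.278, Green 2.565.
Lower quotas: Red 3, Blue 2, Green 2 (sum 7, leaving 1 seat).
Remainders in descending order: Green 0.565, Blue 0.278, Red 0.157.
The surplus seat goes to Green.

Red 3, Blue 2, Green 3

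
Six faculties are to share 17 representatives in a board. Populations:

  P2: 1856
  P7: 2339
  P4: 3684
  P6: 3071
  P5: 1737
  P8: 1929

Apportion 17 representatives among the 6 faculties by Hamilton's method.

P2: 2, P7: 3, P4: 4, P6: 4, P5: 2, P8: 2

The standard divisor is 14616/17 ≈ 859.765.
Standard quotas: P2 2.159, P7 2.721, P4 4.285, P6 3.572, P5 2.020, P8 2.244.
Lower quotas: P2 2, P7 2, P4 4, P6 3, P5 2, P8 2 (sum 15, leaving 2 seats).
Remainders in descending order: P7 0.721, P6 0.572, P4 0.285, P8 0.244, P2 0.159, P5 0.020.
The surplus seats go to P7, P6.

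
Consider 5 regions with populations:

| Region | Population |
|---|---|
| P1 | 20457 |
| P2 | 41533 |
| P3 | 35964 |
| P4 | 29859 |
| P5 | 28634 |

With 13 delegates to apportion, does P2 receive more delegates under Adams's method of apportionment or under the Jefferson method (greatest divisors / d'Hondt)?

Adams: P1 2, P2 3, P3 3, P4 3, P5 2.
Jefferson: P1 2, P2 4, P3 3, P4 2, P5 2.
P2 gets 3 under Adams and 4 under Jefferson.

Jefferson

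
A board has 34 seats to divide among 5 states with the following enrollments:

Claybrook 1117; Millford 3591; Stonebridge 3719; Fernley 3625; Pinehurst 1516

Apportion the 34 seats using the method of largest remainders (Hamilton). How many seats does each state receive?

Claybrook 3, Millford 9, Stonebridge 9, Fernley 9, Pinehurst 4

Standard divisor: 13568 ÷ 34 ≈ 399.059.
Standard quotas: Claybrook 2.799, Millford 8.999, Stonebridge 9.319, Fernley 9.084, Pinehurst 3.799.
Lower quotas: Claybrook 2, Millford 8, Stonebridge 9, Fernley 9, Pinehurst 3 (sum 31, leaving 3 seats).
Remainders in descending order: Millford 0.999, Claybrook 0.799, Pinehurst 0.799, Stonebridge 0.319, Fernley 0.084.
Largest remainders: Millford, Claybrook, Pinehurst receive the extra seats.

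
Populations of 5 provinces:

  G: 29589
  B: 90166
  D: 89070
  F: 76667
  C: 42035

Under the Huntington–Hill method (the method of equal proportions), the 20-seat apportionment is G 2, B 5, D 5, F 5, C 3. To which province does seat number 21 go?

B

Priority for the next seat is population ÷ (√(s·(s+1))).
Priorities: G 12079.659, B 16461.984, D 16261.883, F 13997.415, C 12134.459.
Highest priority: B.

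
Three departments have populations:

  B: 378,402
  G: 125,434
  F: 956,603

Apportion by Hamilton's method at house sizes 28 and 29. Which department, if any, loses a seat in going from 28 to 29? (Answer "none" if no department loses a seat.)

At 28 seats: B 7, G 3, F 18.
At 29 seats: B 8, G 2, F 19.
G drops from 3 to 2.

G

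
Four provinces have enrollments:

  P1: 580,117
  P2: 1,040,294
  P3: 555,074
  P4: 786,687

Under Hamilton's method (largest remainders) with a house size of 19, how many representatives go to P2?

7

The standard divisor is 2962172/19 ≈ 155903.789.
Standard quotas: P1 3.7210, P2 6.6727, P3 3.5604, P4 5.0460.
Lower quotas: P1 3, P2 6, P3 3, P4 5 (sum 17, leaving 2 seats).
Remainders in descending order: P1 0.7210, P2 0.6727, P3 0.5604, P4 0.0460.
Largest remainders: P1, P2 receive the extra seats.
P2 receives 7.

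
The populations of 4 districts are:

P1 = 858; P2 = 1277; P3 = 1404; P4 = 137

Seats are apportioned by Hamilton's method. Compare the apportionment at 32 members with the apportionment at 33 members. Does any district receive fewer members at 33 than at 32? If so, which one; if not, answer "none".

none

At 32 seats: P1 8, P2 11, P3 12, P4 1.
At 33 seats: P1 8, P2 11, P3 13, P4 1.
No district's allocation decreased.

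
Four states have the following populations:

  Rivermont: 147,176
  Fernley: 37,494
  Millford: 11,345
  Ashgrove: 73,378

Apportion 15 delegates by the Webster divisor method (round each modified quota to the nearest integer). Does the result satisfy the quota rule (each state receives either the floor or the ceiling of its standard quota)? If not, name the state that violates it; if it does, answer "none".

Standard quotas: Rivermont 8.195, Fernley 2.088, Millford 0.632, Ashgrove 4.086.
Webster allocation: Rivermont 8, Fernley 2, Millford 1, Ashgrove 4.
Every allocation lies between the lower and upper quota.

none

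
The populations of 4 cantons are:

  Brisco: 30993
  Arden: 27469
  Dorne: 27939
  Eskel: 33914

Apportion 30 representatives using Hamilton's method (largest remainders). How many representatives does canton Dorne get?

Standard divisor: 120315 ÷ 30 ≈ 4010.5.
Standard quotas: Brisco 7.7280, Arden 6.8493, Dorne 6.9665, Eskel 8.4563.
Lower quotas: Brisco 7, Arden 6, Dorne 6, Eskel 8 (sum 27, leaving 3 seats).
Remainders in descending order: Dorne 0.9665, Arden 0.8493, Brisco 0.7280, Eskel 0.4563.
Largest remainders: Dorne, Arden, Brisco receive the extra seats.
Dorne receives 7.

7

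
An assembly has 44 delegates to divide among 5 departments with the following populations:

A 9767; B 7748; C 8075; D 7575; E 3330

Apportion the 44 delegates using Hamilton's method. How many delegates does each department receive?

Total 36495; standard divisor 36495/44 ≈ 829.432.
Standard quotas: A 11.7755, B 9.3413, C 9.7356, D 9.1328, E 4.0148.
Lower quotas: A 11, B 9, C 9, D 9, E 4 (sum 42, leaving 2 seats).
Remainders in descending order: A 0.7755, C 0.7356, B 0.3413, D 0.1328, E 0.0148.
Largest remainders: A, C receive the extra seats.

A=12, B=9, C=10, D=9, E=4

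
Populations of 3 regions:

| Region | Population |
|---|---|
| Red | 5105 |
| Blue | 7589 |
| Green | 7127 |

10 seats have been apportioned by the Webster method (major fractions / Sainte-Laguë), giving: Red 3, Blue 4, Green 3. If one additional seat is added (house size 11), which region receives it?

Green

Priority for the next seat is population ÷ (current seats + 0.5).
Priorities: Red 1458.571, Blue 1686.444, Green 2036.286.
Highest priority: Green.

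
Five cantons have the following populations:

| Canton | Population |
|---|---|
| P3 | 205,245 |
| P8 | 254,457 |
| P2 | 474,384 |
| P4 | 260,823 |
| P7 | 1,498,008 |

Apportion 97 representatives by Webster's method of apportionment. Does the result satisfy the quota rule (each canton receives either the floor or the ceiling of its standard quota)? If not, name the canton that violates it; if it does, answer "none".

P7

Standard quotas: P3 7.393, P8 9.166, P2 17.088, P4 9.395, P7 53.959.
Webster allocation: P3 7, P8 9, P2 17, P4 9, P7 55.
P7 has quota 53.959 (lower 53, upper 54) but receives 55 — outside the quota interval.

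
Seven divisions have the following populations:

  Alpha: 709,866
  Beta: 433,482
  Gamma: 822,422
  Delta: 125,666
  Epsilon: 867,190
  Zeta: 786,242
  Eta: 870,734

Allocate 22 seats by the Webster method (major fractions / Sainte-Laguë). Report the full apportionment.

Standard divisor 4615602/22 ≈ 209800.091; standard quotas: Alpha 3.384, Beta 2.066, Gamma 3.920, Delta 0.599, Epsilon 4.133, Zeta 3.748, Eta 4.150.
Rounding to the nearest integer gives Alpha 3, Beta 2, Gamma 4, Delta 1, Epsilon 4, Zeta 4, Eta 4 — total 22, matching the house size, so no adjustment is needed.

Alpha 3, Beta 2, Gamma 4, Delta 1, Epsilon 4, Zeta 4, Eta 4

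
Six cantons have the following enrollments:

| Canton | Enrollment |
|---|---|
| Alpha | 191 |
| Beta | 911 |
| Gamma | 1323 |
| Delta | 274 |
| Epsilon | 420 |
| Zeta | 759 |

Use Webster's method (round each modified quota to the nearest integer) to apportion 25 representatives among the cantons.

Standard divisor 3878/25 ≈ 155.12; standard quotas: Alpha 1.231, Beta 5.873, Gamma 8.529, Delta 1.766, Epsilon 2.708, Zeta 4.893.
Rounding to the nearest integer gives 1, 6, 9, 2, 3, 5 = 26 seats, so the divisor must be adjusted.
With modified divisor 160: modified quotas Alpha 1.194, Beta 5.694, Gamma 8.269, Delta 1.712, Epsilon 2.625, Zeta 4.744.
Rounding to the nearest integer: Alpha 1, Beta 6, Gamma 8, Delta 2, Epsilon 3, Zeta 5 (total 25).

Alpha 1; Beta 6; Gamma 8; Delta 2; Epsilon 3; Zeta 5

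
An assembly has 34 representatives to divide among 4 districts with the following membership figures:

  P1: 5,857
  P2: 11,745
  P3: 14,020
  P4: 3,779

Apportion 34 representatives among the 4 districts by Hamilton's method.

The standard divisor is 35401/34 ≈ 1041.206.
Standard quotas: P1 5.6252, P2 11.2802, P3 13.4652, P4 3.6294.
Lower quotas: P1 5, P2 11, P3 13, P4 3 (sum 32, leaving 2 seats).
Remainders in descending order: P4 0.6294, P1 0.6252, P3 0.4652, P2 0.2802.
The surplus seats go to P4, P1.

P1=6, P2=11, P3=13, P4=4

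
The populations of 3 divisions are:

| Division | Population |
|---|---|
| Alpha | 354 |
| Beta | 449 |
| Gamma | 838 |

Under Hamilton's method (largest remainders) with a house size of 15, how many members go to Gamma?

8

The standard divisor is 1641/15 ≈ 109.4.
Standard quotas: Alpha 3.236, Beta 4.104, Gamma 7.660.
Lower quotas: Alpha 3, Beta 4, Gamma 7 (sum 14, leaving 1 seat).
Remainders in descending order: Gamma 0.660, Alpha 0.236, Beta 0.104.
The surplus seat goes to Gamma.
Gamma receives 8.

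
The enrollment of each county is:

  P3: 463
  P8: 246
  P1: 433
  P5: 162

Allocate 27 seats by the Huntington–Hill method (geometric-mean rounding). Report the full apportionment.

P3: 10; P8: 5; P1: 9; P5: 3

With divisor 48: modified quotas P3 9.646, P8 5.125, P1 9.021, P5 3.375.
Geometric-mean thresholds: P3 √(9·10)=9.487, P8 √(5·6)=5.477, P1 √(9·10)=9.487, P5 √(3·4)=3.464.
Each quota rounded against its threshold gives P3 10, P8 5, P1 9, P5 3 (total 27).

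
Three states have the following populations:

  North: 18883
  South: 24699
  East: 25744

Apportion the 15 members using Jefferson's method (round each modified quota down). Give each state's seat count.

Standard divisor 69326/15 ≈ 4621.733; standard quotas: North 4.086, South 5.344, East 5.570.
Rounding down gives 4, 5, 5 = 14 seats, so the divisor must be adjusted.
With modified divisor 4200: modified quotas North 4.496, South 5.881, East 6.130.
Rounding down: North 4, South 5, East 6 (total 15).

North 4, South 5, East 6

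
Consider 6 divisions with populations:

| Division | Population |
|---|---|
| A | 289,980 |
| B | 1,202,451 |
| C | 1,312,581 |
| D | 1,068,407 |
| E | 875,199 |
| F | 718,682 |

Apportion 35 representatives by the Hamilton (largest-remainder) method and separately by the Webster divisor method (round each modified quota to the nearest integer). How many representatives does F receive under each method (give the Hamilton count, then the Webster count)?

Hamilton: A 2, B 8, C 8, D 7, E 6, F 4.
Webster: A 2, B 8, C 8, D 7, E 5, F 5.
F gets 4 under Hamilton and 5 under Webster.

4 and 5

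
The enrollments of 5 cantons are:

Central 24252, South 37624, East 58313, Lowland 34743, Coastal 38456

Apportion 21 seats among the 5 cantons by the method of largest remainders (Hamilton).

Central 3, South 4, East 6, Lowland 4, Coastal 4

Total 193388; standard divisor 193388/21 ≈ 9208.952.
Standard quotas: Central 2.6335, South 4.0856, East 6.3322, Lowland 3.7727, Coastal 4.1759.
Lower quotas: Central 2, South 4, East 6, Lowland 3, Coastal 4 (sum 19, leaving 2 seats).
Remainders in descending order: Lowland 0.7727, Central 0.6335, East 0.3322, Coastal 0.1759, South 0.0856.
Largest remainders: Lowland, Central receive the extra seats.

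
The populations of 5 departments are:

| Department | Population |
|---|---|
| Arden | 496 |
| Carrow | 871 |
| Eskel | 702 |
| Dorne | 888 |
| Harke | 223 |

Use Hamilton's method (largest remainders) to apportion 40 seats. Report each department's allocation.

Total 3180; standard divisor 3180/40 ≈ 79.5.
Standard quotas: Arden 6.239, Carrow 10.956, Eskel 8.830, Dorne 11.170, Harke 2.805.
Lower quotas: Arden 6, Carrow 10, Eskel 8, Dorne 11, Harke 2 (sum 37, leaving 3 seats).
Remainders in descending order: Carrow 0.956, Eskel 0.830, Harke 0.805, Arden 0.239, Dorne 0.170.
Largest remainders: Carrow, Eskel, Harke receive the extra seats.

Arden: 6, Carrow: 11, Eskel: 9, Dorne: 11, Harke: 3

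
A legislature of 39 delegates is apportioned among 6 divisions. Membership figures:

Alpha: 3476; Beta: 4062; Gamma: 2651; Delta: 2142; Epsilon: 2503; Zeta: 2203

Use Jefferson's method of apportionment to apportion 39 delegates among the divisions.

Alpha 8; Beta 9; Gamma 6; Delta 5; Epsilon 6; Zeta 5

Standard divisor 17037/39 ≈ 436.846; standard quotas: Alpha 7.957, Beta 9.298, Gamma 6.068, Delta 4.903, Epsilon 5.730, Zeta 5.043.
Rounding down gives 7, 9, 6, 4, 5, 5 = 36 seats, so the divisor must be adjusted.
With modified divisor 410: modified quotas Alpha 8.478, Beta 9.907, Gamma 6.466, Delta 5.224, Epsilon 6.105, Zeta 5.373.
Rounding down: Alpha 8, Beta 9, Gamma 6, Delta 5, Epsilon 6, Zeta 5 (total 39).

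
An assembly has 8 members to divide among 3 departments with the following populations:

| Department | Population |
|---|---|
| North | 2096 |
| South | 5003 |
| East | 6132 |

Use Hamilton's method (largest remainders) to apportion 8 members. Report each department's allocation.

The standard divisor is 13231/8 ≈ 1653.875.
Standard quotas: North 1.2673, South 3.0250, East 3.7077.
Lower quotas: North 1, South 3, East 3 (sum 7, leaving 1 seat).
Remainders in descending order: East 0.7077, North 0.2673, South 0.0250.
Largest remainder: East receives the extra seat.

North: 1; South: 3; East: 4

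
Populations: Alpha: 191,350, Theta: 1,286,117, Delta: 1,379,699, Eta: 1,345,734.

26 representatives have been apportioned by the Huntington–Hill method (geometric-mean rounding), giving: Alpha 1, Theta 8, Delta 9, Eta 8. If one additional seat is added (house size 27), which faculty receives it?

Priority for the next seat is population ÷ (√(s·(s+1))).
Priorities: Alpha 135304.883, Theta 151570.342, Delta 145433.044, Eta 158596.273.
Highest priority: Eta.

Eta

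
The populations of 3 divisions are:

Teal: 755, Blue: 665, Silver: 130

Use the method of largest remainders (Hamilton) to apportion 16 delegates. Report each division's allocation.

Total 1550; standard divisor 1550/16 ≈ 96.875.
Standard quotas: Teal 7.794, Blue 6.865, Silver 1.342.
Lower quotas: Teal 7, Blue 6, Silver 1 (sum 14, leaving 2 seats).
Remainders in descending order: Blue 0.865, Teal 0.794, Silver 0.342.
Largest remainders: Blue, Teal receive the extra seats.

Teal=8, Blue=7, Silver=1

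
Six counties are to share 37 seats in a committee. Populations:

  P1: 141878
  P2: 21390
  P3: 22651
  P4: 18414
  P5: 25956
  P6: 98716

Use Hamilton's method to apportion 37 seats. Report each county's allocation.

The standard divisor is 329005/37 ≈ 8892.027.
Standard quotas: P1 15.9556, P2 2.4055, P3 2.5473, P4 2.0708, P5 2.9190, P6 11.1016.
Lower quotas: P1 15, P2 2, P3 2, P4 2, P5 2, P6 11 (sum 34, leaving 3 seats).
Remainders in descending order: P1 0.9556, P5 0.9190, P3 0.5473, P2 0.4055, P6 0.1016, P4 0.0708.
The surplus seats go to P1, P5, P3.

P1 16, P2 2, P3 3, P4 2, P5 3, P6 11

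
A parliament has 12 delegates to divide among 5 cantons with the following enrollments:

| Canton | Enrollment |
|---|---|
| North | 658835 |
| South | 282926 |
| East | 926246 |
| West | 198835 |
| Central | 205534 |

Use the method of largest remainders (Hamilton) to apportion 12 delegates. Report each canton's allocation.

Total 2272376; standard divisor 2272376/12 ≈ 189364.667.
Standard quotas: North 3.4792, South 1.4941, East 4.8913, West 1.0500, Central 1.0854.
Lower quotas: North 3, South 1, East 4, West 1, Central 1 (sum 10, leaving 2 seats).
Remainders in descending order: East 0.8913, South 0.4941, North 0.4792, Central 0.0854, West 0.0500.
The surplus seats go to East, South.

North 3, South 2, East 5, West 1, Central 1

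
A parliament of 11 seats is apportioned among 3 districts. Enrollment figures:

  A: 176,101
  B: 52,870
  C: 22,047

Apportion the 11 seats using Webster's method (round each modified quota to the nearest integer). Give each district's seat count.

Standard divisor 251018/11 ≈ 22819.818; standard quotas: A 7.717, B 2.317, C 0.966.
Rounding to the nearest integer gives A 8, B 2, C 1 — total 11, matching the house size, so no adjustment is needed.

A 8, B 2, C 1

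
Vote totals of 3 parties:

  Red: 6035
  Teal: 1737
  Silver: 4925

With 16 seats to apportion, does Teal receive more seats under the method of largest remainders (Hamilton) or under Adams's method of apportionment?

Hamilton: Red 8, Teal 2, Silver 6.
Adams: Red 7, Teal 3, Silver 6.
Teal gets 2 under Hamilton and 3 under Adams.

Adams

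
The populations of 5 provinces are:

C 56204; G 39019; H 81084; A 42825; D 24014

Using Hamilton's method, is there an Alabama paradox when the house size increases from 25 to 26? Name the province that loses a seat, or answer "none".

D

At 25 seats: C 6, G 4, H 8, A 4, D 3.
At 26 seats: C 6, G 4, H 9, A 5, D 2.
D drops from 3 to 2.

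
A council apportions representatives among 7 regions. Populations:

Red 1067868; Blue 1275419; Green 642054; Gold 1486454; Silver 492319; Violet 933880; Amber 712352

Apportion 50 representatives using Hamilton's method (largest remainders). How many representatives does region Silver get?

4

Total 6610346; standard divisor 6610346/50 ≈ 132206.92.
Standard quotas: Red 8.0772, Blue 9.6471, Green 4.8564, Gold 11.2434, Silver 3.7239, Violet 7.0638, Amber 5.3882.
Lower quotas: Red 8, Blue 9, Green 4, Gold 11, Silver 3, Violet 7, Amber 5 (sum 47, leaving 3 seats).
Remainders in descending order: Green 0.8564, Silver 0.7239, Blue 0.6471, Amber 0.3882, Gold 0.2434, Red 0.0772, Violet 0.0638.
The surplus seats go to Green, Silver, Blue.
Silver receives 4.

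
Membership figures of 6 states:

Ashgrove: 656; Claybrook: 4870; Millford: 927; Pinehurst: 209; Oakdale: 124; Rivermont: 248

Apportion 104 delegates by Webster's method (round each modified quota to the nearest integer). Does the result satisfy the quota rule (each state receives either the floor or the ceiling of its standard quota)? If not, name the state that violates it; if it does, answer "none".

Standard quotas: Ashgrove 9.699, Claybrook 72.005, Millford 13.706, Pinehurst 3.090, Oakdale 1.833, Rivermont 3.667.
Webster allocation: Ashgrove 10, Claybrook 71, Millford 14, Pinehurst 3, Oakdale 2, Rivermont 4.
Claybrook has quota 72.005 (lower 72, upper 73) but receives 71 — outside the quota interval.

Claybrook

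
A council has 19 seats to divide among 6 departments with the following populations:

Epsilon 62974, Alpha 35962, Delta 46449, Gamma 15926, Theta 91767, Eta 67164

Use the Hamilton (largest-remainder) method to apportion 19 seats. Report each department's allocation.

Total 320242; standard divisor 320242/19 ≈ 16854.842.
Standard quotas: Epsilon 3.7363, Alpha 2.1336, Delta 2.7558, Gamma 0.9449, Theta 5.4445, Eta 3.9848.
Lower quotas: Epsilon 3, Alpha 2, Delta 2, Gamma 0, Theta 5, Eta 3 (sum 15, leaving 4 seats).
Remainders in descending order: Eta 0.9848, Gamma 0.9449, Delta 0.7558, Epsilon 0.7363, Theta 0.4445, Alpha 0.1336.
Largest remainders: Eta, Gamma, Delta, Epsilon receive the extra seats.

Epsilon: 4, Alpha: 2, Delta: 3, Gamma: 1, Theta: 5, Eta: 4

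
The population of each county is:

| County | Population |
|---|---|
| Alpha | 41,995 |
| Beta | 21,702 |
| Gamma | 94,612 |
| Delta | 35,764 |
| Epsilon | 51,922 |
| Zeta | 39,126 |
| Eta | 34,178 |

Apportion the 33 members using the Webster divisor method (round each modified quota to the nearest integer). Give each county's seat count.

Standard divisor 319299/33 ≈ 9675.727; standard quotas: Alpha 4.340, Beta 2.243, Gamma 9.778, Delta 3.696, Epsilon 5.366, Zeta 4.044, Eta 3.532.
Rounding to the nearest integer gives Alpha 4, Beta 2, Gamma 10, Delta 4, Epsilon 5, Zeta 4, Eta 4 — total 33, matching the house size, so no adjustment is needed.

Alpha: 4, Beta: 2, Gamma: 10, Delta: 4, Epsilon: 5, Zeta: 4, Eta: 4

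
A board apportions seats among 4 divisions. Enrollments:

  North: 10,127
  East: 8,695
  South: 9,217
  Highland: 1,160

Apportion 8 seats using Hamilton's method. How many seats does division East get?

2

Standard divisor: 29199 ÷ 8 ≈ 3649.875.
Standard quotas: North 2.7746, East 2.3823, South 2.5253, Highland 0.3178.
Lower quotas: North 2, East 2, South 2, Highland 0 (sum 6, leaving 2 seats).
Remainders in descending order: North 0.7746, South 0.5253, East 0.3823, Highland 0.3178.
Largest remainders: North, South receive the extra seats.
East receives 2.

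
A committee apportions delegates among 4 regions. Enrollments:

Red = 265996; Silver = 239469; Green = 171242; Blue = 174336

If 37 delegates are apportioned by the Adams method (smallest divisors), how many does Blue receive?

8

Standard divisor 851043/37 ≈ 23001.162; standard quotas: Red 11.564, Silver 10.411, Green 7.445, Blue 7.579.
Rounding up gives 12, 11, 8, 8 = 39 seats, so the divisor must be adjusted.
With modified divisor 24300: modified quotas Red 10.946, Silver 9.855, Green 7.047, Blue 7.174.
Rounding up: Red 11, Silver 10, Green 8, Blue 8 (total 37).
Blue receives 8.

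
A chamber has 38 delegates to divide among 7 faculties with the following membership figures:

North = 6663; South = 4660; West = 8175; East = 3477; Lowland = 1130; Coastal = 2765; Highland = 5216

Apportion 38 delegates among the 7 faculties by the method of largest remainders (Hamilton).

North 8; South 6; West 10; East 4; Lowland 1; Coastal 3; Highland 6

Total 32086; standard divisor 32086/38 ≈ 844.368.
Standard quotas: North 7.8911, South 5.5189, West 9.6818, East 4.1179, Lowland 1.3383, Coastal 3.2746, Highland 6.1774.
Lower quotas: North 7, South 5, West 9, East 4, Lowland 1, Coastal 3, Highland 6 (sum 35, leaving 3 seats).
Remainders in descending order: North 0.8911, West 0.6818, South 0.5189, Lowland 0.3383, Coastal 0.2746, Highland 0.1774, East 0.1179.
Largest remainders: North, West, South receive the extra seats.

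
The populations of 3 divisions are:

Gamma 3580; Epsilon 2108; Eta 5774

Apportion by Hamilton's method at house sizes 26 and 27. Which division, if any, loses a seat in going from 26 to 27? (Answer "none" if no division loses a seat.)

none

At 26 seats: Gamma 8, Epsilon 5, Eta 13.
At 27 seats: Gamma 8, Epsilon 5, Eta 14.
No division's allocation decreased.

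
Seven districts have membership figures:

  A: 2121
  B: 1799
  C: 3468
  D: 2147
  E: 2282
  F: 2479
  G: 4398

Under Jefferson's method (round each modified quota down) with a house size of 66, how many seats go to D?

8

Standard divisor 18694/66 ≈ 283.242; standard quotas: A 7.488, B 6.351, C 12.244, D 7.580, E 8.057, F 8.752, G 15.527.
Rounding down gives 7, 6, 12, 7, 8, 8, 15 = 63 seats, so the divisor must be adjusted.
With modified divisor 267.6: modified quotas A 7.926, B 6.723, C 12.960, D 8.023, E 8.528, F 9.264, G 16.435.
Rounding down: A 7, B 6, C 12, D 8, E 8, F 9, G 16 (total 66).
D receives 8.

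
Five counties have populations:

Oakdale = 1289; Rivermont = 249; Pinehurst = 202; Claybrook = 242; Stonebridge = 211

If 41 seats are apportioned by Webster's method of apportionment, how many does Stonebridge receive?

4

Standard divisor 2193/41 ≈ 53.488; standard quotas: Oakdale 24.099, Rivermont 4.655, Pinehurst 3.777, Claybrook 4.524, Stonebridge 3.945.
Rounding to the nearest integer gives 24, 5, 4, 5, 4 = 42 seats, so the divisor must be adjusted.
With modified divisor 54.3: modified quotas Oakdale 23.738, Rivermont 4.586, Pinehurst 3.720, Claybrook 4.457, Stonebridge 3.886.
Rounding to the nearest integer: Oakdale 24, Rivermont 5, Pinehurst 4, Claybrook 4, Stonebridge 4 (total 41).
Stonebridge receives 4.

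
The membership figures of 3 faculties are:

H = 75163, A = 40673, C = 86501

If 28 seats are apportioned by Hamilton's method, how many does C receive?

The standard divisor is 202337/28 ≈ 7226.321.
Standard quotas: H 10.4013, A 5.6285, C 11.9703.
Lower quotas: H 10, A 5, C 11 (sum 26, leaving 2 seats).
Remainders in descending order: C 0.9703, A 0.6285, H 0.4013.
Largest remainders: C, A receive the extra seats.
C receives 12.

12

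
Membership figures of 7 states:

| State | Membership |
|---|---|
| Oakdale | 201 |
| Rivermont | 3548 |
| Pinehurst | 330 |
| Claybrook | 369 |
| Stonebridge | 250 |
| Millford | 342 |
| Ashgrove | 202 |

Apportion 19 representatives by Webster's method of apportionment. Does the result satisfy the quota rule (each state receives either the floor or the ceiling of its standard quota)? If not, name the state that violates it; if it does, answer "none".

none

Standard quotas: Oakdale 0.729, Rivermont 12.860, Pinehurst 1.196, Claybrook 1.337, Stonebridge 0.906, Millford 1.240, Ashgrove 0.732.
Webster allocation: Oakdale 1, Rivermont 13, Pinehurst 1, Claybrook 1, Stonebridge 1, Millford 1, Ashgrove 1.
Every allocation lies between the lower and upper quota.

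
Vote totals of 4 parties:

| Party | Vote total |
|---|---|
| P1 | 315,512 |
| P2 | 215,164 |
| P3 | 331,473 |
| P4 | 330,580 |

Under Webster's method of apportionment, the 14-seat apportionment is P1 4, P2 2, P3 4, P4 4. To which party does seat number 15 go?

Priority for the next seat is population ÷ (current seats + 0.5).
Priorities: P1 70113.778, P2 86065.600, P3 73660.667, P4 73462.222.
Highest priority: P2.

P2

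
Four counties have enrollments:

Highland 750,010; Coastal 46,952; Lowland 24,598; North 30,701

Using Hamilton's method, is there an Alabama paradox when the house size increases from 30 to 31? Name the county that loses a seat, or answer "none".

At 30 seats: Highland 26, Coastal 2, Lowland 1, North 1.
At 31 seats: Highland 27, Coastal 2, Lowland 1, North 1.
No county's allocation decreased.

none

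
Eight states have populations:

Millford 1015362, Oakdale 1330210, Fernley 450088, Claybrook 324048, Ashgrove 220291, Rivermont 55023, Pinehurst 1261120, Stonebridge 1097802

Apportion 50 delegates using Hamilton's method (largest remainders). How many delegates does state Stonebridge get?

9

The standard divisor is 5753944/50 ≈ 115078.88.
Standard quotas: Millford 8.8232, Oakdale 11.5591, Fernley 3.9111, Claybrook 2.8159, Ashgrove 1.9143, Rivermont 0.4781, Pinehurst 10.9587, Stonebridge 9.5396.
Lower quotas: Millford 8, Oakdale 11, Fernley 3, Claybrook 2, Ashgrove 1, Rivermont 0, Pinehurst 10, Stonebridge 9 (sum 44, leaving 6 seats).
Remainders in descending order: Pinehurst 0.9587, Ashgrove 0.9143, Fernley 0.9111, Millford 0.8232, Claybrook 0.8159, Oakdale 0.5591, Stonebridge 0.5396, Rivermont 0.4781.
The surplus seats go to Pinehurst, Ashgrove, Fernley, Millford, Claybrook, Oakdale.
Stonebridge receives 9.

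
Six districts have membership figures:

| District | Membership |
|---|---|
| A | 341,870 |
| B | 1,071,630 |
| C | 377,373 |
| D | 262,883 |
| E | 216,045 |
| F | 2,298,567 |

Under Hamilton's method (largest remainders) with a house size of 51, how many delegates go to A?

4

The standard divisor is 4568368/51 ≈ 89575.843.
Standard quotas: A 3.8165, B 11.9634, C 4.2129, D 2.9348, E 2.4119, F 25.6606.
Lower quotas: A 3, B 11, C 4, D 2, E 2, F 25 (sum 47, leaving 4 seats).
Remainders in descending order: B 0.9634, D 0.9348, A 0.8165, F 0.6606, E 0.4119, C 0.2129.
The surplus seats go to B, D, A, F.
A receives 4.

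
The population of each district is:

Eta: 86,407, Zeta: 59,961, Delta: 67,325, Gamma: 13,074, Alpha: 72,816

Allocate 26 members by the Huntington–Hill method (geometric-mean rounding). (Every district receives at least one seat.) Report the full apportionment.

Eta 8, Zeta 5, Delta 6, Gamma 1, Alpha 6

With divisor 11391: modified quotas Eta 7.586, Zeta 5.264, Delta 5.910, Gamma 1.148, Alpha 6.392.
Geometric-mean thresholds: Eta √(7·8)=7.483, Zeta √(5·6)=5.477, Delta √(5·6)=5.477, Gamma √(1·2)=1.414, Alpha √(6·7)=6.481.
Each quota rounded against its threshold gives Eta 8, Zeta 5, Delta 6, Gamma 1, Alpha 6 (total 26).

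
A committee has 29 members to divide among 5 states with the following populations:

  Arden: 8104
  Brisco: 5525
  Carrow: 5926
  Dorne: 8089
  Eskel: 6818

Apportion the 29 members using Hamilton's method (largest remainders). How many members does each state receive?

Total 34462; standard divisor 34462/29 ≈ 1188.345.
Standard quotas: Arden 6.8196, Brisco 4.6493, Carrow 4.9868, Dorne 6.8069, Eskel 5.7374.
Lower quotas: Arden 6, Brisco 4, Carrow 4, Dorne 6, Eskel 5 (sum 25, leaving 4 seats).
Remainders in descending order: Carrow 0.9868, Arden 0.8196, Dorne 0.8069, Eskel 0.7374, Brisco 0.6493.
Largest remainders: Carrow, Arden, Dorne, Eskel receive the extra seats.

Arden=7, Brisco=4, Carrow=5, Dorne=7, Eskel=6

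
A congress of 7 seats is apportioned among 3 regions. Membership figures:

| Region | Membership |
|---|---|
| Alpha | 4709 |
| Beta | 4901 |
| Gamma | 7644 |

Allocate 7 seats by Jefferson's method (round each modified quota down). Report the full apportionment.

Alpha=2; Beta=2; Gamma=3

Standard divisor 17254/7 ≈ 2464.857; standard quotas: Alpha 1.910, Beta 1.988, Gamma 3.101.
Rounding down gives 1, 1, 3 = 5 seats, so the divisor must be adjusted.
With modified divisor 2100: modified quotas Alpha 2.242, Beta 2.334, Gamma 3.640.
Rounding down: Alpha 2, Beta 2, Gamma 3 (total 7).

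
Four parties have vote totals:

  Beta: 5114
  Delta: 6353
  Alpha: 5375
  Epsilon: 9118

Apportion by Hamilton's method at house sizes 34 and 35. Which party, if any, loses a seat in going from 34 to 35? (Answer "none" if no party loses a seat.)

none

At 34 seats: Beta 7, Delta 8, Alpha 7, Epsilon 12.
At 35 seats: Beta 7, Delta 9, Alpha 7, Epsilon 12.
No party's allocation decreased.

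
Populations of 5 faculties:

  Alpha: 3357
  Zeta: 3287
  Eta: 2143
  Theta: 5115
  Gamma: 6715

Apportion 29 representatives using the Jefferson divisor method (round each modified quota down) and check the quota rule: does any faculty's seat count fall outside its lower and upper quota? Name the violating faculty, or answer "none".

none

Standard quotas: Alpha 4.722, Zeta 4.624, Eta 3.014, Theta 7.195, Gamma 9.445.
Jefferson allocation: Alpha 5, Zeta 4, Eta 3, Theta 7, Gamma 10.
Every allocation lies between the lower and upper quota.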